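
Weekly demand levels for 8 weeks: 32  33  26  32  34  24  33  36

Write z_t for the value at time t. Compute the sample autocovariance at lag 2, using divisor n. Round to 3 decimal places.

-6.516

Mean z̄ = (32 + 33 + 26 + 32 + 34 + 24 + 33 + 36)/8 = 31.2500
Deviations: 0.7500, 1.7500, -5.2500, 0.7500, 2.7500, -7.2500, 1.7500, 4.7500
Σ_{t=1}^{6}(z_t−z̄)(z_{t+2}−z̄) = -52.1250
γ_2 = -52.1250 / 8 = -6.516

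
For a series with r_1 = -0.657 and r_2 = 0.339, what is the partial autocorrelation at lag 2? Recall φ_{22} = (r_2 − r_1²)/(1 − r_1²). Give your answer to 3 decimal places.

-0.163

φ_{22} = (r_2 − r_1²) / (1 − r_1²)
r_1² = (-0.657)² = 0.431649
Numerator = 0.339 − 0.4316 = -0.0926; denominator = 1 − 0.4316 = 0.5684
φ_{22} = -0.0926 / 0.5684 = -0.163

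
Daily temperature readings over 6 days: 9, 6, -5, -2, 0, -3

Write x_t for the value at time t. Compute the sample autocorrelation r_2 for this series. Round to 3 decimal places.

-0.309

Mean x̄ = (9 + 6 − 5 − 2 + 0 − 3)/6 = 0.8333
Deviations from mean: 8.1667, 5.1667, -5.8333, -2.8333, -0.8333, -3.8333
Σ(x_t−x̄)(x_{t+2}−x̄) = (-47.6389) + (-14.6389) + (4.8611) + (10.8611) = -46.5556
Denominator Σ(x_t−x̄)² = 150.8333
r_2 = -46.5556 / 150.8333 = -0.309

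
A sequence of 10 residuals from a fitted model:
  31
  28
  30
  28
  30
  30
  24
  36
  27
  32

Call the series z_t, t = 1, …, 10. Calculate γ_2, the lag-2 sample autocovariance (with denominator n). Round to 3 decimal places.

Mean z̄ = (31 + 28 + 30 + 28 + 30 + 30 + 24 + 36 + 27 + 32)/10 = 29.6000
Σ_{t=1}^{8}(z_t−z̄)(z_{t+2}−z̄) = 32.8800
γ_2 = 32.8800 / 10 = 3.288

3.288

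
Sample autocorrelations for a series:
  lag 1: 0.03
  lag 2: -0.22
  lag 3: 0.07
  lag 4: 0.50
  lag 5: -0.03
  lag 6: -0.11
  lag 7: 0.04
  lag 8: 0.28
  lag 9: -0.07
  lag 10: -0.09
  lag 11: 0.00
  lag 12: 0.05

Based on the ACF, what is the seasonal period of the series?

4

The largest autocorrelation is r_4 = 0.50, with a weaker echo at lag 8 (0.28); the remaining lags stay at or below 0.07.
The dominant spike at lag 4 indicates a seasonal period of 4.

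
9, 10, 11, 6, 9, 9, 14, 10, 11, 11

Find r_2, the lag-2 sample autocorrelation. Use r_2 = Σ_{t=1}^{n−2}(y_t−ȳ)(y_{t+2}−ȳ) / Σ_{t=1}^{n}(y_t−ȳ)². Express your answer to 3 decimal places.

0.053

Mean ȳ = (9 + 10 + 11 + 6 + 9 + 9 + 14 + 10 + 11 + 11)/10 = 10.0000
Numerator Σ_{t=1}^{8}(y_t−ȳ)(y_{t+2}−ȳ) = 2.0000
Denominator Σ(y_t−ȳ)² = 38.0000
r_2 = 2.0000 / 38.0000 = 0.053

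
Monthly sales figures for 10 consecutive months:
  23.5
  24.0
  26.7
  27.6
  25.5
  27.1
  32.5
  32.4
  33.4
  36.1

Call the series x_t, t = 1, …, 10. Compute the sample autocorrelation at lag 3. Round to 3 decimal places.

Mean x̄ = (23.5 + 24.0 + 26.7 + 27.6 + 25.5 + 27.1 + 32.5 + 32.4 + 33.4 + 36.1)/10 = 28.8800
Σ(x_t−x̄)(x_{t+3}−x̄) = (6.8864) + (16.4944) + (3.8804) + (-4.6336) + (-11.8976) + (-8.0456) + (26.1364) = 28.8208
Denominator Σ(x_t−x̄)² = 171.7960
r_3 = 28.8208 / 171.7960 = 0.168

0.168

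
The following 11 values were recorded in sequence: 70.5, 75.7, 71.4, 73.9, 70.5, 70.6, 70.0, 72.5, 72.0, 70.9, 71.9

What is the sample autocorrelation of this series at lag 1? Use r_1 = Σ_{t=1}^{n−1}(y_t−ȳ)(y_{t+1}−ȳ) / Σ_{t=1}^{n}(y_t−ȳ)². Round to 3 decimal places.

Mean ȳ = (70.5 + 75.7 + 71.4 + 73.9 + 70.5 + 70.6 + 70.0 + 72.5 + 72.0 + 70.9 + 71.9)/11 = 71.8091
Numerator Σ_{t=1}^{10}(y_t−ȳ)(y_{t+1}−ȳ) = -7.8819
Denominator Σ(y_t−ȳ)² = 29.1891
r_1 = -7.8819 / 29.1891 = -0.270

-0.270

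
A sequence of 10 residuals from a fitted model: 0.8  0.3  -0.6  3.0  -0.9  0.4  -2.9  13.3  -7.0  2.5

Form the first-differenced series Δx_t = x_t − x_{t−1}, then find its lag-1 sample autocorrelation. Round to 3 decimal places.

-0.744

First differences Δx: -0.5, -0.9, 3.6, -3.9, 1.3, -3.3, 16.2, -20.3, 9.5
Mean of differences = 0.1889
Numerator Σ(Δx_t−Δx̄)(Δx_{t+1}−Δx̄) = -600.0168
Denominator Σ(Δx_t−Δx̄)² = 806.2689
r_1(Δx) = -600.0168 / 806.2689 = -0.744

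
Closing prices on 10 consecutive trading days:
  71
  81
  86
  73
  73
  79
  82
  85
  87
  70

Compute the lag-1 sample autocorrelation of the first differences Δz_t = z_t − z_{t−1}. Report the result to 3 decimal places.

-0.024

First differences Δz: 10, 5, -13, 0, 6, 3, 3, 2, -17
Mean of differences = -0.1111
Numerator Σ(Δz_t−Δz̄)(Δz_{t+1}−Δz̄) = -15.3457
Denominator Σ(Δz_t−Δz̄)² = 640.8889
r_1(Δz) = -15.3457 / 640.8889 = -0.024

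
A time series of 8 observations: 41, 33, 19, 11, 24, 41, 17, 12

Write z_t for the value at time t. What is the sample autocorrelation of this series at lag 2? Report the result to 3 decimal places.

-0.602

Mean z̄ = (41 + 33 + 19 + 11 + 24 + 41 + 17 + 12)/8 = 24.7500
Deviations from mean: 16.2500, 8.2500, -5.7500, -13.7500, -0.7500, 16.2500, -7.7500, -12.7500
Σ(z_t−z̄)(z_{t+2}−z̄) = (-93.4375) + (-113.4375) + (4.3125) + (-223.4375) + (5.8125) + (-207.1875) = -627.3750
Denominator Σ(z_t−z̄)² = 1041.5000
r_2 = -627.3750 / 1041.5000 = -0.602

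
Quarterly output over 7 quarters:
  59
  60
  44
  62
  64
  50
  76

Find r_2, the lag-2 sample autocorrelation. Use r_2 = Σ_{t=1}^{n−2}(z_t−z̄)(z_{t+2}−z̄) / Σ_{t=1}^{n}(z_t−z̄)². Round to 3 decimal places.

-0.019

Mean z̄ = (59 + 60 + 44 + 62 + 64 + 50 + 76)/7 = 59.2857
Deviations from mean: -0.2857, 0.7143, -15.2857, 2.7143, 4.7143, -9.2857, 16.7143
Σ(z_t−z̄)(z_{t+2}−z̄) = (4.3673) + (1.9388) + (-72.0612) + (-25.2041) + (78.7959) = -12.1633
Denominator Σ(z_t−z̄)² = 629.4286
r_2 = -12.1633 / 629.4286 = -0.019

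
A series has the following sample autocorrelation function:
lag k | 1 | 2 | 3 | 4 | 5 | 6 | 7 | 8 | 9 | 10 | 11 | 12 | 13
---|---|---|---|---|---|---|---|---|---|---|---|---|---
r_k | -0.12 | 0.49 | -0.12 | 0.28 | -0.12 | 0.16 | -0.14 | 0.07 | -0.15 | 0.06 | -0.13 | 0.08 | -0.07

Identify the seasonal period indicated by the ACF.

2

The largest autocorrelation is r_2 = 0.49, with weaker echoes at lags 4 (0.28) and 6 (0.16); the remaining lags stay at or below 0.08.
The dominant spike at lag 2 indicates a seasonal period of 2.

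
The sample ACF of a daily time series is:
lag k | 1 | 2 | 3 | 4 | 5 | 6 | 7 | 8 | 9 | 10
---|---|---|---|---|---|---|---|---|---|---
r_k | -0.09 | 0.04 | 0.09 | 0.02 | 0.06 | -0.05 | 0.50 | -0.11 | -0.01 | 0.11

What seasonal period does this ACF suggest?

7

The largest autocorrelation is r_7 = 0.50; the remaining lags stay at or below 0.11.
The dominant spike at lag 7 indicates a seasonal period of 7.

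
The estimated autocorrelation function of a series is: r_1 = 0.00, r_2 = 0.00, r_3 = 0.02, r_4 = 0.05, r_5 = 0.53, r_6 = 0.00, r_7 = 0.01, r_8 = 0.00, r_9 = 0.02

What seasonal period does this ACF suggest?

5

The largest autocorrelation is r_5 = 0.53; the remaining lags stay at or below 0.05.
The dominant spike at lag 5 indicates a seasonal period of 5.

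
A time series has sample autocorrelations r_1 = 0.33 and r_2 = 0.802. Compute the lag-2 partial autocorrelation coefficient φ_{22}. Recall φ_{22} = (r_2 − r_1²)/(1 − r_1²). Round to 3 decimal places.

φ_{22} = (r_2 − r_1²) / (1 − r_1²)
r_1² = (0.33)² = 0.1089
Numerator = 0.802 − 0.1089 = 0.6931; denominator = 1 − 0.1089 = 0.8911
φ_{22} = 0.6931 / 0.8911 = 0.778

0.778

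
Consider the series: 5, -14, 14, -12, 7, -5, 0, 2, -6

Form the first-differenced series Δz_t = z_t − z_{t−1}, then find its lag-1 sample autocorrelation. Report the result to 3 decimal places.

-0.844

First differences Δz: -19, 28, -26, 19, -12, 5, 2, -8
Mean of differences = -1.3750
Numerator Σ(Δz_t−Δz̄)(Δz_{t+1}−Δz̄) = -2027.8906
Denominator Σ(Δz_t−Δz̄)² = 2403.8750
r_1(Δz) = -2027.8906 / 2403.8750 = -0.844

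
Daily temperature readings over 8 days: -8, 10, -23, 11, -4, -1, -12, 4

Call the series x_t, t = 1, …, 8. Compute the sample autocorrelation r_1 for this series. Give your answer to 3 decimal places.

Mean x̄ = (-8 + 10 − 23 + 11 − 4 − 1 − 12 + 4)/8 = -2.8750
Deviations from mean: -5.1250, 12.8750, -20.1250, 13.8750, -1.1250, 1.8750, -9.1250, 6.8750
Σ(x_t−x̄)(x_{t+1}−x̄) = (-65.9844) + (-259.1094) + (-279.2344) + (-15.6094) + (-2.1094) + (-17.1094) + (-62.7344) = -701.8906
Denominator Σ(x_t−x̄)² = 924.8750
r_1 = -701.8906 / 924.8750 = -0.759

-0.759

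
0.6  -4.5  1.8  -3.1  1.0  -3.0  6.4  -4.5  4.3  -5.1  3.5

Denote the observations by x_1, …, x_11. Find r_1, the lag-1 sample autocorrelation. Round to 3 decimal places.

Mean x̄ = (0.6 − 4.5 + 1.8 − 3.1 + 1.0 − 3.0 + 6.4 − 4.5 + 4.3 − 5.1 + 3.5)/11 = -0.2364
Numerator Σ_{t=1}^{10}(x_t−x̄)(x_{t+1}−x̄) = -131.2495
Denominator Σ(x_t−x̄)² = 160.8055
r_1 = -131.2495 / 160.8055 = -0.816

-0.816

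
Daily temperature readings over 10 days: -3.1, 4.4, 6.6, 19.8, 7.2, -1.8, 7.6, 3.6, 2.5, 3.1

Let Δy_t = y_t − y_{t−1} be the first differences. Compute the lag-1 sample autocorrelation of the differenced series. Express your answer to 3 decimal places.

-0.217

First differences Δy: 7.5, 2.2, 13.2, -12.6, -9.0, 9.4, -4.0, -1.1, 0.6
Mean of differences = 0.6889
Numerator Σ(Δy_t−Δȳ)(Δy_{t+1}−Δȳ) = -125.0057
Denominator Σ(Δy_t−Δȳ)² = 576.7489
r_1(Δy) = -125.0057 / 576.7489 = -0.217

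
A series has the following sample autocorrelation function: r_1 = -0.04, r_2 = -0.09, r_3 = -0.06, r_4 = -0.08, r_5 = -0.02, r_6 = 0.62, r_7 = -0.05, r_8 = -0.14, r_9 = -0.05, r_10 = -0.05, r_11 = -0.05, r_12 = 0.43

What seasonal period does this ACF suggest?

The largest autocorrelation is r_6 = 0.62, with a weaker echo at lag 12 (0.43); the remaining lags stay at or below -0.02.
The dominant spike at lag 6 indicates a seasonal period of 6.

6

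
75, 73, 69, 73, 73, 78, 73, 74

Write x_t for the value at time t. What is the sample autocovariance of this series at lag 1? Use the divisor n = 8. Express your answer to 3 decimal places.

-0.094

Mean x̄ = (75 + 73 + 69 + 73 + 73 + 78 + 73 + 74)/8 = 73.5000
Σ_{t=1}^{7}(x_t−x̄)(x_{t+1}−x̄) = -0.7500
γ_1 = -0.7500 / 8 = -0.094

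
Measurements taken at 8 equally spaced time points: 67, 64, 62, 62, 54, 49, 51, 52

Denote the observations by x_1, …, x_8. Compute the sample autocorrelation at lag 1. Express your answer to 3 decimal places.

0.657

Mean x̄ = (67 + 64 + 62 + 62 + 54 + 49 + 51 + 52)/8 = 57.6250
Deviations from mean: 9.3750, 6.3750, 4.3750, 4.3750, -3.6250, -8.6250, -6.6250, -5.6250
Σ(x_t−x̄)(x_{t+1}−x̄) = (59.7656) + (27.8906) + (19.1406) + (-15.8594) + (31.2656) + (57.1406) + (37.2656) = 216.6094
Denominator Σ(x_t−x̄)² = 329.8750
r_1 = 216.6094 / 329.8750 = 0.657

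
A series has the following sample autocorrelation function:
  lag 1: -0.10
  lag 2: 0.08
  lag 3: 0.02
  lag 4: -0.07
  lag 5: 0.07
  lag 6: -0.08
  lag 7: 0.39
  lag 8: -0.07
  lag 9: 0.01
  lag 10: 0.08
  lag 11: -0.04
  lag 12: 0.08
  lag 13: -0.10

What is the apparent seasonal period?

The largest autocorrelation is r_7 = 0.39; the remaining lags stay at or below 0.08.
The dominant spike at lag 7 indicates a seasonal period of 7.

7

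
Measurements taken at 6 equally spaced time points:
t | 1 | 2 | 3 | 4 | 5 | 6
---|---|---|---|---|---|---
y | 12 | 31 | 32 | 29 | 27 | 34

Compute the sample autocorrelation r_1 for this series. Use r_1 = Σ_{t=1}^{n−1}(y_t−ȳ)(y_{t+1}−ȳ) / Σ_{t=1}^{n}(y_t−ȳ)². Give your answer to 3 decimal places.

Mean ȳ = (12 + 31 + 32 + 29 + 27 + 34)/6 = 27.5000
Deviations from mean: -15.5000, 3.5000, 4.5000, 1.5000, -0.5000, 6.5000
Numerator Σ_{t=1}^{5}(y_t−ȳ)(y_{t+1}−ȳ) = -35.7500
Denominator Σ(y_t−ȳ)² = 317.5000
r_1 = -35.7500 / 317.5000 = -0.113

-0.113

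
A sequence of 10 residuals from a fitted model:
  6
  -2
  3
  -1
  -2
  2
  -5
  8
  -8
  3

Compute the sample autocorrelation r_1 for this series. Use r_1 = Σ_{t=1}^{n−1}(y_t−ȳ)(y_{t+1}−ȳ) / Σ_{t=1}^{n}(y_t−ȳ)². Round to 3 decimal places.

Mean ȳ = (6 − 2 + 3 − 1 − 2 + 2 − 5 + 8 − 8 + 3)/10 = 0.4000
Numerator Σ_{t=1}^{9}(y_t−ȳ)(y_{t+1}−ȳ) = -159.1600
Denominator Σ(y_t−ȳ)² = 218.4000
r_1 = -159.1600 / 218.4000 = -0.729

-0.729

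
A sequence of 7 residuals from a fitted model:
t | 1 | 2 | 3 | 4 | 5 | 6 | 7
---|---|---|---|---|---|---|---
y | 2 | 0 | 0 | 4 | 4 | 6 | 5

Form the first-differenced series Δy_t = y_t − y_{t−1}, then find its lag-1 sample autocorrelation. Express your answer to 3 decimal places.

-0.223

First differences Δy: -2, 0, 4, 0, 2, -1
Mean of differences = 0.5000
Numerator Σ(Δy_t−Δȳ)(Δy_{t+1}−Δȳ) = -5.2500
Denominator Σ(Δy_t−Δȳ)² = 23.5000
r_1(Δy) = -5.2500 / 23.5000 = -0.223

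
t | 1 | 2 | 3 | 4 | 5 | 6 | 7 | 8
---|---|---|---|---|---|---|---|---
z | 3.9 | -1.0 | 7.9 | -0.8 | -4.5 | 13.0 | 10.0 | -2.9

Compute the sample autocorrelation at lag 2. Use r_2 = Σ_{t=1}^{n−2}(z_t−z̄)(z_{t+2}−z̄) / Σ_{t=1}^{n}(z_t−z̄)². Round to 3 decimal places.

Mean z̄ = (3.9 − 1.0 + 7.9 − 0.8 − 4.5 + 13.0 + 10.0 − 2.9)/8 = 3.2000
Deviations from mean: 0.7000, -4.2000, 4.7000, -4.0000, -7.7000, 9.8000, 6.8000, -6.1000
Numerator Σ_{t=1}^{6}(z_t−z̄)(z_{t+2}−z̄) = -167.4400
Denominator Σ(z_t−z̄)² = 295.0000
r_2 = -167.4400 / 295.0000 = -0.568

-0.568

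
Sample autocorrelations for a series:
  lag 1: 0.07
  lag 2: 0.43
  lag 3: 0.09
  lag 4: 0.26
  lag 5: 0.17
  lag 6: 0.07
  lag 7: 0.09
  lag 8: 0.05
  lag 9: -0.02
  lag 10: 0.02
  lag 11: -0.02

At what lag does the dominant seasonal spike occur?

2

The largest autocorrelation is r_2 = 0.43, with a weaker echo at lag 4 (0.26); the remaining lags stay at or below 0.17.
The dominant spike at lag 2 indicates a seasonal period of 2.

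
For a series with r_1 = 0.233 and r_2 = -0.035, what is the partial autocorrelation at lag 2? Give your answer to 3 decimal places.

φ_{22} = (r_2 − r_1²) / (1 − r_1²)
r_1² = (0.233)² = 0.054289
Numerator = -0.035 − 0.0543 = -0.0893; denominator = 1 − 0.0543 = 0.9457
φ_{22} = -0.0893 / 0.9457 = -0.094

-0.094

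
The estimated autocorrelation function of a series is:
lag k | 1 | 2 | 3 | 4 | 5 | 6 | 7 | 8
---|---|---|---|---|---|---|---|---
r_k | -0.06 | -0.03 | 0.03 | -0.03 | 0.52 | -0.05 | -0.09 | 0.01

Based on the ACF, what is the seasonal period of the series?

The largest autocorrelation is r_5 = 0.52; the remaining lags stay at or below 0.03.
The dominant spike at lag 5 indicates a seasonal period of 5.

5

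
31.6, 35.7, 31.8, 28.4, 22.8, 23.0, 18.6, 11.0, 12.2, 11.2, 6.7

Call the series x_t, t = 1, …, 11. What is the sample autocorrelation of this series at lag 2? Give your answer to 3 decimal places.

Mean x̄ = (31.6 + 35.7 + 31.8 + 28.4 + 22.8 + 23.0 + 18.6 + 11.0 + 12.2 + 11.2 + 6.7)/11 = 21.1818
Numerator Σ_{t=1}^{9}(x_t−x̄)(x_{t+2}−x̄) = 477.9284
Denominator Σ(x_t−x̄)² = 990.4564
r_2 = 477.9284 / 990.4564 = 0.483

0.483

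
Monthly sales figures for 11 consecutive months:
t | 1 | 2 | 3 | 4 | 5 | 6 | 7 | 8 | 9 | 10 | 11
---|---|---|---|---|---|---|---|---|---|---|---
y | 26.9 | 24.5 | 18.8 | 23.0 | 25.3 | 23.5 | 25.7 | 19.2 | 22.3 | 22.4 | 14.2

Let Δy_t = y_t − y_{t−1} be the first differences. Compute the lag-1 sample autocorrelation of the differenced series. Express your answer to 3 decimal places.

-0.278

First differences Δy: -2.4, -5.7, 4.2, 2.3, -1.8, 2.2, -6.5, 3.1, 0.1, -8.2
Mean of differences = -1.2700
Numerator Σ(Δy_t−Δȳ)(Δy_{t+1}−Δȳ) = -47.9399
Denominator Σ(Δy_t−Δȳ)² = 172.2410
r_1(Δy) = -47.9399 / 172.2410 = -0.278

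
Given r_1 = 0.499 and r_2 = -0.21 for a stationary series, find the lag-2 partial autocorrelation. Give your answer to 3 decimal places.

-0.611

φ_{22} = (r_2 − r_1²) / (1 − r_1²)
r_1² = (0.499)² = 0.249001
Numerator = -0.21 − 0.2490 = -0.4590; denominator = 1 − 0.2490 = 0.7510
φ_{22} = -0.4590 / 0.7510 = -0.611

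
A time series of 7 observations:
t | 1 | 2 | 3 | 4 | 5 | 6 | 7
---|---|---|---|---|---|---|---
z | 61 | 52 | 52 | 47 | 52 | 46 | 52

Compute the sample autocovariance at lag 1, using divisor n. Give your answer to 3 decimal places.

Mean z̄ = (61 + 52 + 52 + 47 + 52 + 46 + 52)/7 = 51.7143
Σ_{t=1}^{6}(z_t−z̄)(z_{t+1}−z̄) = -3.2245
γ_1 = -3.2245 / 7 = -0.461

-0.461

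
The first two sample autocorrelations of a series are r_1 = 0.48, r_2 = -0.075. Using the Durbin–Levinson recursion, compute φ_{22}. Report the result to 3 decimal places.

φ_{22} = (r_2 − r_1²) / (1 − r_1²)
r_1² = (0.48)² = 0.2304
Numerator = -0.075 − 0.2304 = -0.3054; denominator = 1 − 0.2304 = 0.7696
φ_{22} = -0.3054 / 0.7696 = -0.397

-0.397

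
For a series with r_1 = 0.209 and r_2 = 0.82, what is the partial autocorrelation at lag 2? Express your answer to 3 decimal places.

0.812

φ_{22} = (r_2 − r_1²) / (1 − r_1²)
r_1² = (0.209)² = 0.043681
Numerator = 0.82 − 0.0437 = 0.7763; denominator = 1 − 0.0437 = 0.9563
φ_{22} = 0.7763 / 0.9563 = 0.812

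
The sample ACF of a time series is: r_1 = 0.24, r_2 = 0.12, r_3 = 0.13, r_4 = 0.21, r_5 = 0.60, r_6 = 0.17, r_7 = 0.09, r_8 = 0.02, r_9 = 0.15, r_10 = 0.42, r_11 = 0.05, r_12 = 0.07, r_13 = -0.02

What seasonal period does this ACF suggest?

5

The largest autocorrelation is r_5 = 0.60, with a weaker echo at lag 10 (0.42); the remaining lags stay at or below 0.24. The elevated value at lag 1 (0.24), dropping to 0.12 at lag 2, reflects decaying short-term dependence rather than seasonality.
The dominant spike at lag 5 indicates a seasonal period of 5.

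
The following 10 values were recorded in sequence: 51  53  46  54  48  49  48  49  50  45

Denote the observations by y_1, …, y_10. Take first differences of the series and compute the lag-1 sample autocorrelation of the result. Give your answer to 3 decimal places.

-0.744

First differences Δy: 2, -7, 8, -6, 1, -1, 1, 1, -5
Mean of differences = -0.6667
Numerator Σ(Δy_t−Δȳ)(Δy_{t+1}−Δȳ) = -132.4444
Denominator Σ(Δy_t−Δȳ)² = 178.0000
r_1(Δy) = -132.4444 / 178.0000 = -0.744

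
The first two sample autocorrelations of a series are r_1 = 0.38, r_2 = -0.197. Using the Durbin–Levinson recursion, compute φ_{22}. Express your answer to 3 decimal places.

φ_{22} = (r_2 − r_1²) / (1 − r_1²)
r_1² = (0.38)² = 0.1444
Numerator = -0.197 − 0.1444 = -0.3414; denominator = 1 − 0.1444 = 0.8556
φ_{22} = -0.3414 / 0.8556 = -0.399

-0.399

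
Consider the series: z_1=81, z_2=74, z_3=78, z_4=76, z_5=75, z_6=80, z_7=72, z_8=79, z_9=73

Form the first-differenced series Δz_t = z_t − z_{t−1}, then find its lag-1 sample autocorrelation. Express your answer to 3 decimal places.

First differences Δz: -7, 4, -2, -1, 5, -8, 7, -6
Mean of differences = -1.0000
Numerator Σ(Δz_t−Δz̄)(Δz_{t+1}−Δz̄) = -173.0000
Denominator Σ(Δz_t−Δz̄)² = 236.0000
r_1(Δz) = -173.0000 / 236.0000 = -0.733

-0.733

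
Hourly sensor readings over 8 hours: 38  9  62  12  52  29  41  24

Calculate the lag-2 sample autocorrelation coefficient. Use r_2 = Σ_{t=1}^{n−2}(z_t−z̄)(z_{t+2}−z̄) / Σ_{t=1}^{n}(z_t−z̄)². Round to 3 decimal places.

Mean z̄ = (38 + 9 + 62 + 12 + 52 + 29 + 41 + 24)/8 = 33.3750
Deviations from mean: 4.6250, -24.3750, 28.6250, -21.3750, 18.6250, -4.3750, 7.6250, -9.3750
Numerator Σ_{t=1}^{6}(z_t−z̄)(z_{t+2}−z̄) = 1463.0938
Denominator Σ(z_t−z̄)² = 2403.8750
r_2 = 1463.0938 / 2403.8750 = 0.609

0.609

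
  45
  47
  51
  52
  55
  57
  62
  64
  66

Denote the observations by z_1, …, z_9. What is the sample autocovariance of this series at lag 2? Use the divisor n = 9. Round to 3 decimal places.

Mean z̄ = (45 + 47 + 51 + 52 + 55 + 57 + 62 + 64 + 66)/9 = 55.4444
Σ_{t=1}^{7}(z_t−z̄)(z_{t+2}−z̄) = 151.7160
γ_2 = 151.7160 / 9 = 16.857

16.857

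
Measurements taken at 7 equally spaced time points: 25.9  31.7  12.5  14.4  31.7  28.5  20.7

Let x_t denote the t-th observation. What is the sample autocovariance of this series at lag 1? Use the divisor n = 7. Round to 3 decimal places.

-2.603

Mean x̄ = (25.9 + 31.7 + 12.5 + 14.4 + 31.7 + 28.5 + 20.7)/7 = 23.6286
Deviations: 2.2714, 8.0714, -11.1286, -9.2286, 8.0714, 4.8714, -2.9286
Σ_{t=1}^{6}(x_t−x̄)(x_{t+1}−x̄) = -18.2237
γ_1 = -18.2237 / 7 = -2.603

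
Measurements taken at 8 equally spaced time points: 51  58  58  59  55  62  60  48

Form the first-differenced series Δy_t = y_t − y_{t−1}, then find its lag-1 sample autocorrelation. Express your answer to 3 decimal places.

First differences Δy: 7, 0, 1, -4, 7, -2, -12
Mean of differences = -0.4286
Numerator Σ(Δy_t−Δȳ)(Δy_{t+1}−Δȳ) = -21.3265
Denominator Σ(Δy_t−Δȳ)² = 261.7143
r_1(Δy) = -21.3265 / 261.7143 = -0.081

-0.081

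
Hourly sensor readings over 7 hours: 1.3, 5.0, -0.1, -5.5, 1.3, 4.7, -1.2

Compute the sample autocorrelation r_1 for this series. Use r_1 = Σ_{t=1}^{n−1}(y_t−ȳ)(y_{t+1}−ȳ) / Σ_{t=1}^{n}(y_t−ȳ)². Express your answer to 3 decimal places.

Mean ȳ = (1.3 + 5.0 − 0.1 − 5.5 + 1.3 + 4.7 − 1.2)/7 = 0.7857
Deviations from mean: 0.5143, 4.2143, -0.8857, -6.2857, 0.5143, 3.9143, -1.9857
Σ(y_t−ȳ)(y_{t+1}−ȳ) = (2.1673) + (-3.7327) + (5.5673) + (-3.2327) + (2.0131) + (-7.7727) = -4.9902
Denominator Σ(y_t−ȳ)² = 77.8486
r_1 = -4.9902 / 77.8486 = -0.064

-0.064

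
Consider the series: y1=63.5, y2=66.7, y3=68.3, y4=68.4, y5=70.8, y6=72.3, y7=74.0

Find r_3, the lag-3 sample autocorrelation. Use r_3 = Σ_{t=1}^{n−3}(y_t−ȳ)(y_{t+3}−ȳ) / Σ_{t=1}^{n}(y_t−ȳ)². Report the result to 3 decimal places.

Mean ȳ = (63.5 + 66.7 + 68.3 + 68.4 + 70.8 + 72.3 + 74.0)/7 = 69.1429
Deviations from mean: -5.6429, -2.4429, -0.8429, -0.7429, 1.6571, 3.1571, 4.8571
Σ(y_t−ȳ)(y_{t+3}−ȳ) = (4.1918) + (-4.0482) + (-2.6610) + (-3.6082) = -6.1255
Denominator Σ(y_t−ȳ)² = 75.3771
r_3 = -6.1255 / 75.3771 = -0.081

-0.081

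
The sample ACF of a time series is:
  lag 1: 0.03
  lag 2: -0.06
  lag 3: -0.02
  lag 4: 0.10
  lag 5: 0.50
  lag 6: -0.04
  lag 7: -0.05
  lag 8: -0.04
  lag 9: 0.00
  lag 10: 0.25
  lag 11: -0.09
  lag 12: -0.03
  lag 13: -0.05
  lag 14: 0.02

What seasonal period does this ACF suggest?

The largest autocorrelation is r_5 = 0.50, with a weaker echo at lag 10 (0.25); the remaining lags stay at or below 0.10.
The dominant spike at lag 5 indicates a seasonal period of 5.

5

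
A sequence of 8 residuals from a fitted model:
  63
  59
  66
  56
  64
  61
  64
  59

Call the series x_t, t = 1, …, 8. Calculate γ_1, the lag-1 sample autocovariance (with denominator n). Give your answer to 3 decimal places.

-7.781

Mean x̄ = (63 + 59 + 66 + 56 + 64 + 61 + 64 + 59)/8 = 61.5000
Deviations: 1.5000, -2.5000, 4.5000, -5.5000, 2.5000, -0.5000, 2.5000, -2.5000
Σ_{t=1}^{7}(x_t−x̄)(x_{t+1}−x̄) = -62.2500
γ_1 = -62.2500 / 8 = -7.781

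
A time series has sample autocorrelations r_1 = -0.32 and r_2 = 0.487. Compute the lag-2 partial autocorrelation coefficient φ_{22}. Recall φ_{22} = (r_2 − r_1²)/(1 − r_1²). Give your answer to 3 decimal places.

0.428

φ_{22} = (r_2 − r_1²) / (1 − r_1²)
r_1² = (-0.32)² = 0.1024
Numerator = 0.487 − 0.1024 = 0.3846; denominator = 1 − 0.1024 = 0.8976
φ_{22} = 0.3846 / 0.8976 = 0.428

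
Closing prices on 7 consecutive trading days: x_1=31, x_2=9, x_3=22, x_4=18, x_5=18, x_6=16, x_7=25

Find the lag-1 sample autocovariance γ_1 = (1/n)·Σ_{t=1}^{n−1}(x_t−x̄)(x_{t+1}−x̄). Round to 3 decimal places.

-22.493

Mean x̄ = (31 + 9 + 22 + 18 + 18 + 16 + 25)/7 = 19.8571
Deviations: 11.1429, -10.8571, 2.1429, -1.8571, -1.8571, -3.8571, 5.1429
Σ_{t=1}^{6}(x_t−x̄)(x_{t+1}−x̄) = -157.4490
γ_1 = -157.4490 / 7 = -22.493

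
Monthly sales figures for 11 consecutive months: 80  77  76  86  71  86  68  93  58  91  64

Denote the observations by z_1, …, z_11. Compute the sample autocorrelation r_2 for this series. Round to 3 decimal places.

Mean z̄ = (80 + 77 + 76 + 86 + 71 + 86 + 68 + 93 + 58 + 91 + 64)/11 = 77.2727
Numerator Σ_{t=1}^{9}(z_t−z̄)(z_{t+2}−z̄) = 924.1240
Denominator Σ(z_t−z̄)² = 1270.1818
r_2 = 924.1240 / 1270.1818 = 0.728

0.728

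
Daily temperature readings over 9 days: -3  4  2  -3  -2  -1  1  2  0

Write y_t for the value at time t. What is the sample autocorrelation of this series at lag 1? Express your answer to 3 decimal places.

Mean ȳ = (-3 + 4 + 2 − 3 − 2 − 1 + 1 + 2 + 0)/9 = 0.0000
Numerator Σ_{t=1}^{8}(y_t−ȳ)(y_{t+1}−ȳ) = -1.0000
Denominator Σ(y_t−ȳ)² = 48.0000
r_1 = -1.0000 / 48.0000 = -0.021

-0.021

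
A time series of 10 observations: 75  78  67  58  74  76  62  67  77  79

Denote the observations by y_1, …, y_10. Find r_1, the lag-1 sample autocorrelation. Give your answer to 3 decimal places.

0.095

Mean ȳ = (75 + 78 + 67 + 58 + 74 + 76 + 62 + 67 + 77 + 79)/10 = 71.3000
Numerator Σ_{t=1}^{9}(y_t−ȳ)(y_{t+1}−ȳ) = 45.6100
Denominator Σ(y_t−ȳ)² = 480.1000
r_1 = 45.6100 / 480.1000 = 0.095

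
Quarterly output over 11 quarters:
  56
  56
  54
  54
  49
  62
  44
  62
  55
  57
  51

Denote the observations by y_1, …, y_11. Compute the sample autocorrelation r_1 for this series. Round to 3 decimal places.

Mean ȳ = (56 + 56 + 54 + 54 + 49 + 62 + 44 + 62 + 55 + 57 + 51)/11 = 54.5455
Numerator Σ_{t=1}^{10}(y_t−ȳ)(y_{t+1}−ȳ) = -198.1157
Denominator Σ(y_t−ȳ)² = 276.7273
r_1 = -198.1157 / 276.7273 = -0.716

-0.716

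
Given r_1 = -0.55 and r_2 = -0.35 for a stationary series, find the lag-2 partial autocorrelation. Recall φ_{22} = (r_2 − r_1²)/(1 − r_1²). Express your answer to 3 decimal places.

φ_{22} = (r_2 − r_1²) / (1 − r_1²)
r_1² = (-0.55)² = 0.3025
Numerator = -0.35 − 0.3025 = -0.6525; denominator = 1 − 0.3025 = 0.6975
φ_{22} = -0.6525 / 0.6975 = -0.935

-0.935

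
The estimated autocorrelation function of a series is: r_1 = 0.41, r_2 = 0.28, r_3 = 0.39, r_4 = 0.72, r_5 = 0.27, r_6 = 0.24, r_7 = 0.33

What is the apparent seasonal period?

4

The largest autocorrelation is r_4 = 0.72; the remaining lags stay at or below 0.41. The elevated value at lag 1 (0.41), dropping to 0.28 at lag 2, reflects decaying short-term dependence rather than seasonality.
The dominant spike at lag 4 indicates a seasonal period of 4.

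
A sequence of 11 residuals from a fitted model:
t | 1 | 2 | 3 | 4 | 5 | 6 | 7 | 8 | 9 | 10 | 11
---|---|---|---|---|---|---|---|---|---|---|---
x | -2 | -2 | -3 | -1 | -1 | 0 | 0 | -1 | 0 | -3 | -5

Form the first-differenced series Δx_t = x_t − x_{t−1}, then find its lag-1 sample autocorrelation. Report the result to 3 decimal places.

First differences Δx: 0, -1, 2, 0, 1, 0, -1, 1, -3, -2
Mean of differences = -0.3000
Numerator Σ(Δx_t−Δx̄)(Δx_{t+1}−Δx̄) = -0.3900
Denominator Σ(Δx_t−Δx̄)² = 20.1000
r_1(Δx) = -0.3900 / 20.1000 = -0.019

-0.019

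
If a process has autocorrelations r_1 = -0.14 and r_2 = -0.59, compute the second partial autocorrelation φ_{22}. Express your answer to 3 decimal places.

-0.622

φ_{22} = (r_2 − r_1²) / (1 − r_1²)
r_1² = (-0.14)² = 0.0196
Numerator = -0.59 − 0.0196 = -0.6096; denominator = 1 − 0.0196 = 0.9804
φ_{22} = -0.6096 / 0.9804 = -0.622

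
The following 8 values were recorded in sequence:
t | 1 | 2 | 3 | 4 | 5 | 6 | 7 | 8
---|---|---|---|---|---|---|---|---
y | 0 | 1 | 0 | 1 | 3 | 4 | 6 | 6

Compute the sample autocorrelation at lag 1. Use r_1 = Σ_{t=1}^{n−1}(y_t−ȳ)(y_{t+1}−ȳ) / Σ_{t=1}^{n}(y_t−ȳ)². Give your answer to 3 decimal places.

0.655

Mean ȳ = (0 + 1 + 0 + 1 + 3 + 4 + 6 + 6)/8 = 2.6250
Deviations from mean: -2.6250, -1.6250, -2.6250, -1.6250, 0.3750, 1.3750, 3.3750, 3.3750
Numerator Σ_{t=1}^{7}(y_t−ȳ)(y_{t+1}−ȳ) = 28.7344
Denominator Σ(y_t−ȳ)² = 43.8750
r_1 = 28.7344 / 43.8750 = 0.655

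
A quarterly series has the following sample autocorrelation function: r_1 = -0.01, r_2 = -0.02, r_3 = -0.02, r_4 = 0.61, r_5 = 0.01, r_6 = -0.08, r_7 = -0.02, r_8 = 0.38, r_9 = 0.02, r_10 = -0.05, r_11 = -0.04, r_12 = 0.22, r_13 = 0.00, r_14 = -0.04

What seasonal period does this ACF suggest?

4

The largest autocorrelation is r_4 = 0.61, with weaker echoes at lags 8 (0.38) and 12 (0.22); the remaining lags stay at or below 0.02.
The dominant spike at lag 4 indicates a seasonal period of 4.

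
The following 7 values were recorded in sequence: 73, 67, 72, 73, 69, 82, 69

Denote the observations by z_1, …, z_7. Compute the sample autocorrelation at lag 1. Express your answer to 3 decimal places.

-0.473

Mean z̄ = (73 + 67 + 72 + 73 + 69 + 82 + 69)/7 = 72.1429
Σ(z_t−z̄)(z_{t+1}−z̄) = (-4.4082) + (0.7347) + (-0.1224) + (-2.6939) + (-30.9796) + (-30.9796) = -68.4490
Denominator Σ(z_t−z̄)² = 144.8571
r_1 = -68.4490 / 144.8571 = -0.473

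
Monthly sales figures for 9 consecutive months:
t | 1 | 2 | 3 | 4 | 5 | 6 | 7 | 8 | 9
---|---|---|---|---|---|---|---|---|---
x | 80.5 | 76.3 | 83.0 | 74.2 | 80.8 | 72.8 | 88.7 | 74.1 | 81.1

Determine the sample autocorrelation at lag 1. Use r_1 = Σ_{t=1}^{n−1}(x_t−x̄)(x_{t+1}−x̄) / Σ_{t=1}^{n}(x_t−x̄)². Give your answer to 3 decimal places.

Mean x̄ = (80.5 + 76.3 + 83.0 + 74.2 + 80.8 + 72.8 + 88.7 + 74.1 + 81.1)/9 = 79.0556
Numerator Σ_{t=1}^{8}(x_t−x̄)(x_{t+1}−x̄) = -171.6409
Denominator Σ(x_t−x̄)² = 212.7422
r_1 = -171.6409 / 212.7422 = -0.807

-0.807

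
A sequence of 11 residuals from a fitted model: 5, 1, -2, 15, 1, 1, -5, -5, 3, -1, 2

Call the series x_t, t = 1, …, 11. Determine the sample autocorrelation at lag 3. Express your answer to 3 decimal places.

-0.077

Mean x̄ = (5 + 1 − 2 + 15 + 1 + 1 − 5 − 5 + 3 − 1 + 2)/11 = 1.3636
Numerator Σ_{t=1}^{8}(x_t−x̄)(x_{t+3}−x̄) = -23.1240
Denominator Σ(x_t−x̄)² = 300.5455
r_3 = -23.1240 / 300.5455 = -0.077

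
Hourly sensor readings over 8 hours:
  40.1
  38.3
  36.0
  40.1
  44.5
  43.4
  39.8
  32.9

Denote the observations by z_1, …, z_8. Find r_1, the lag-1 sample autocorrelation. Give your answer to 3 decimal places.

Mean z̄ = (40.1 + 38.3 + 36.0 + 40.1 + 44.5 + 43.4 + 39.8 + 32.9)/8 = 39.3875
Deviations from mean: 0.7125, -1.0875, -3.3875, 0.7125, 5.1125, 4.0125, 0.4125, -6.4875
Numerator Σ_{t=1}^{7}(z_t−z̄)(z_{t+1}−z̄) = 23.6311
Denominator Σ(z_t−z̄)² = 98.1688
r_1 = 23.6311 / 98.1688 = 0.241

0.241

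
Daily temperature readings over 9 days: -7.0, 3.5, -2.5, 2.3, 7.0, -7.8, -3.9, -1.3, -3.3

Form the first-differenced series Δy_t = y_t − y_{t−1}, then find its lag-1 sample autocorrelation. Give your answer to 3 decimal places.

First differences Δy: 10.5, -6.0, 4.8, 4.7, -14.8, 3.9, 2.6, -2.0
Mean of differences = 0.4625
Numerator Σ(Δy_t−Δȳ)(Δy_{t+1}−Δȳ) = -189.5739
Denominator Σ(Δy_t−Δȳ)² = 434.6788
r_1(Δy) = -189.5739 / 434.6788 = -0.436

-0.436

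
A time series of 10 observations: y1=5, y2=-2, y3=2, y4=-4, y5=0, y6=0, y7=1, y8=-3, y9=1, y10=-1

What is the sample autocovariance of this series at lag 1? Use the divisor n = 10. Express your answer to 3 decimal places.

-2.951

Mean ȳ = (5 − 2 + 2 − 4 + 0 + 0 + 1 − 3 + 1 − 1)/10 = -0.1000
Σ_{t=1}^{9}(y_t−ȳ)(y_{t+1}−ȳ) = -29.5100
γ_1 = -29.5100 / 10 = -2.951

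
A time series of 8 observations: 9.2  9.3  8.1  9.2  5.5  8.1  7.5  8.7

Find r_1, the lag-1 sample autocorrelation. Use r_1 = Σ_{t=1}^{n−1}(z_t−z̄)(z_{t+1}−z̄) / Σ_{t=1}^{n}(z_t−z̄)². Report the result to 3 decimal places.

Mean z̄ = (9.2 + 9.3 + 8.1 + 9.2 + 5.5 + 8.1 + 7.5 + 8.7)/8 = 8.2000
Deviations from mean: 1.0000, 1.1000, -0.1000, 1.0000, -2.7000, -0.1000, -0.7000, 0.5000
Σ(z_t−z̄)(z_{t+1}−z̄) = (1.1000) + (-0.1100) + (-0.1000) + (-2.7000) + (0.2700) + (0.0700) + (-0.3500) = -1.8200
Denominator Σ(z_t−z̄)² = 11.2600
r_1 = -1.8200 / 11.2600 = -0.162

-0.162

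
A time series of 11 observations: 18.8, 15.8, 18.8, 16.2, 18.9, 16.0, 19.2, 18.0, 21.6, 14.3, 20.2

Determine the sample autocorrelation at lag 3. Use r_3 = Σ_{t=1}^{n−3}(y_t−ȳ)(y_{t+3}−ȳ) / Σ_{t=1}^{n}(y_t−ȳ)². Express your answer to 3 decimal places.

-0.400

Mean ȳ = (18.8 + 15.8 + 18.8 + 16.2 + 18.9 + 16.0 + 19.2 + 18.0 + 21.6 + 14.3 + 20.2)/11 = 17.9818
Numerator Σ_{t=1}^{8}(y_t−ȳ)(y_{t+3}−ȳ) = -18.8519
Denominator Σ(y_t−ȳ)² = 47.0964
r_3 = -18.8519 / 47.0964 = -0.400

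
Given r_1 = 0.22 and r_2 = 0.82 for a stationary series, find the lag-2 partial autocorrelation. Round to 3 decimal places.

φ_{22} = (r_2 − r_1²) / (1 − r_1²)
r_1² = (0.22)² = 0.0484
Numerator = 0.82 − 0.0484 = 0.7716; denominator = 1 − 0.0484 = 0.9516
φ_{22} = 0.7716 / 0.9516 = 0.811

0.811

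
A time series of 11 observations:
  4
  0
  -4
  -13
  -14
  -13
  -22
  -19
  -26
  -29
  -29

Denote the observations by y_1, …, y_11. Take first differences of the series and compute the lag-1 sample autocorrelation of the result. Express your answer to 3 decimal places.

-0.536

First differences Δy: -4, -4, -9, -1, 1, -9, 3, -7, -3, 0
Mean of differences = -3.3000
Numerator Σ(Δy_t−Δȳ)(Δy_{t+1}−Δȳ) = -82.5900
Denominator Σ(Δy_t−Δȳ)² = 154.1000
r_1(Δy) = -82.5900 / 154.1000 = -0.536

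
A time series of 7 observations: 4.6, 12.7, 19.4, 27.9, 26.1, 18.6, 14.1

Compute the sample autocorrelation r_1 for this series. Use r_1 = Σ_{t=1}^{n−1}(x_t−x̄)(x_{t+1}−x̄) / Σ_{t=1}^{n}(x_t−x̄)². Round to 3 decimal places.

Mean x̄ = (4.6 + 12.7 + 19.4 + 27.9 + 26.1 + 18.6 + 14.1)/7 = 17.6286
Numerator Σ_{t=1}^{6}(x_t−x̄)(x_{t+1}−x̄) = 165.4920
Denominator Σ(x_t−x̄)² = 387.8343
r_1 = 165.4920 / 387.8343 = 0.427

0.427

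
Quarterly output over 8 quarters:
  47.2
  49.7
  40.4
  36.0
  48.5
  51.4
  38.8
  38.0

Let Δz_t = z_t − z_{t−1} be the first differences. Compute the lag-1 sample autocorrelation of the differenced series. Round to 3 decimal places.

First differences Δz: 2.5, -9.3, -4.4, 12.5, 2.9, -12.6, -0.8
Mean of differences = -1.3143
Numerator Σ(Δz_t−Δz̄)(Δz_{t+1}−Δz̄) = -43.5931
Denominator Σ(Δz_t−Δz̄)² = 424.0686
r_1(Δz) = -43.5931 / 424.0686 = -0.103

-0.103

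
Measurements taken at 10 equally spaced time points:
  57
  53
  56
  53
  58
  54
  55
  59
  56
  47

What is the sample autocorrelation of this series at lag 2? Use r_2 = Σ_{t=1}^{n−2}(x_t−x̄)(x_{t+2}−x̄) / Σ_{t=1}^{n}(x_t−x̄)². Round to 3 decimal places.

-0.232

Mean x̄ = (57 + 53 + 56 + 53 + 58 + 54 + 55 + 59 + 56 + 47)/10 = 54.8000
Numerator Σ_{t=1}^{8}(x_t−x̄)(x_{t+2}−x̄) = -24.0800
Denominator Σ(x_t−x̄)² = 103.6000
r_2 = -24.0800 / 103.6000 = -0.232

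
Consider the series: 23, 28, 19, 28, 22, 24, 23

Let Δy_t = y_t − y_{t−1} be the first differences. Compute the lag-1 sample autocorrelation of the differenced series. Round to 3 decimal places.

First differences Δy: 5, -9, 9, -6, 2, -1
Mean of differences = 0.0000
Numerator Σ(Δy_t−Δȳ)(Δy_{t+1}−Δȳ) = -194.0000
Denominator Σ(Δy_t−Δȳ)² = 228.0000
r_1(Δy) = -194.0000 / 228.0000 = -0.851

-0.851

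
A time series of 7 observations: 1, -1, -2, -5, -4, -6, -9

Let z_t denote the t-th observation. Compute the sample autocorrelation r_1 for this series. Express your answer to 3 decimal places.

0.420

Mean z̄ = (1 − 1 − 2 − 5 − 4 − 6 − 9)/7 = -3.7143
Deviations from mean: 4.7143, 2.7143, 1.7143, -1.2857, -0.2857, -2.2857, -5.2857
Numerator Σ_{t=1}^{6}(z_t−z̄)(z_{t+1}−z̄) = 28.3469
Denominator Σ(z_t−z̄)² = 67.4286
r_1 = 28.3469 / 67.4286 = 0.420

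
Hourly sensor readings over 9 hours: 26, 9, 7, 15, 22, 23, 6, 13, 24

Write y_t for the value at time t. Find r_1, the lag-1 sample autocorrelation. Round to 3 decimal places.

-0.049

Mean ȳ = (26 + 9 + 7 + 15 + 22 + 23 + 6 + 13 + 24)/9 = 16.1111
Numerator Σ_{t=1}^{8}(y_t−ȳ)(y_{t+1}−ȳ) = -24.1235
Denominator Σ(y_t−ȳ)² = 488.8889
r_1 = -24.1235 / 488.8889 = -0.049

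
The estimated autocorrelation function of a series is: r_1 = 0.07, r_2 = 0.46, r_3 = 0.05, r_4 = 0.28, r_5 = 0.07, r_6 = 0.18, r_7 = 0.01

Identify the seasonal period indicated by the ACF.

2

The largest autocorrelation is r_2 = 0.46, with weaker echoes at lags 4 (0.28) and 6 (0.18); the remaining lags stay at or below 0.07.
The dominant spike at lag 2 indicates a seasonal period of 2.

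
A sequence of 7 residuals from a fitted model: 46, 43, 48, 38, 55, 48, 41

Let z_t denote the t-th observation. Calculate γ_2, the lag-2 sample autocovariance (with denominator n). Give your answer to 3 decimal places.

Mean z̄ = (46 + 43 + 48 + 38 + 55 + 48 + 41)/7 = 45.5714
Deviations: 0.4286, -2.5714, 2.4286, -7.5714, 9.4286, 2.4286, -4.5714
Σ_{t=1}^{5}(z_t−z̄)(z_{t+2}−z̄) = -18.0816
γ_2 = -18.0816 / 7 = -2.583

-2.583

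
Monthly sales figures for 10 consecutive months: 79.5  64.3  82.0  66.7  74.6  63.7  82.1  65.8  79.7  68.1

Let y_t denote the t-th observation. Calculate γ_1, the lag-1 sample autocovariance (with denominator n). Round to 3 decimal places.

Mean ȳ = (79.5 + 64.3 + 82.0 + 66.7 + 74.6 + 63.7 + 82.1 + 65.8 + 79.7 + 68.1)/10 = 72.6500
Σ_{t=1}^{9}(y_t−ȳ)(y_{t+1}−ȳ) = -449.6375
γ_1 = -449.6375 / 10 = -44.964

-44.964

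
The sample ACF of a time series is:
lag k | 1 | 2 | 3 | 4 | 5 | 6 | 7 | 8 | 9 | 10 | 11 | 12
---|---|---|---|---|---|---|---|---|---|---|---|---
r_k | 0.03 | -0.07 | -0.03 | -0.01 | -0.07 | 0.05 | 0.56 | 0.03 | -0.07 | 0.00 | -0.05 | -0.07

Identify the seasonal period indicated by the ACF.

7

The largest autocorrelation is r_7 = 0.56; the remaining lags stay at or below 0.05.
The dominant spike at lag 7 indicates a seasonal period of 7.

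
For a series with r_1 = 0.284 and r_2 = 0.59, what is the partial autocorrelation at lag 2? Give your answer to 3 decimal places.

0.554

φ_{22} = (r_2 − r_1²) / (1 − r_1²)
r_1² = (0.284)² = 0.080656
Numerator = 0.59 − 0.0807 = 0.5093; denominator = 1 − 0.0807 = 0.9193
φ_{22} = 0.5093 / 0.9193 = 0.554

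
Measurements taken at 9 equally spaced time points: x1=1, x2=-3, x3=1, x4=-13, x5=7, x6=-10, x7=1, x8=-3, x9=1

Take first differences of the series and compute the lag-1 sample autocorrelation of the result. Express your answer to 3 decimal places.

-0.878

First differences Δx: -4, 4, -14, 20, -17, 11, -4, 4
Mean of differences = 0.0000
Numerator Σ(Δx_t−Δx̄)(Δx_{t+1}−Δx̄) = -939.0000
Denominator Σ(Δx_t−Δx̄)² = 1070.0000
r_1(Δx) = -939.0000 / 1070.0000 = -0.878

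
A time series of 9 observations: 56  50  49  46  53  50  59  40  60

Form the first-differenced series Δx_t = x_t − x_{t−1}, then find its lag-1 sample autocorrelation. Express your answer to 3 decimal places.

-0.642

First differences Δx: -6, -1, -3, 7, -3, 9, -19, 20
Mean of differences = 0.5000
Numerator Σ(Δx_t−Δx̄)(Δx_{t+1}−Δx̄) = -606.2500
Denominator Σ(Δx_t−Δx̄)² = 944.0000
r_1(Δx) = -606.2500 / 944.0000 = -0.642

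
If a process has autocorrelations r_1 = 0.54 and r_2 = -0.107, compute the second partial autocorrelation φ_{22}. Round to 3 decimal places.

-0.563

φ_{22} = (r_2 − r_1²) / (1 − r_1²)
r_1² = (0.54)² = 0.2916
Numerator = -0.107 − 0.2916 = -0.3986; denominator = 1 − 0.2916 = 0.7084
φ_{22} = -0.3986 / 0.7084 = -0.563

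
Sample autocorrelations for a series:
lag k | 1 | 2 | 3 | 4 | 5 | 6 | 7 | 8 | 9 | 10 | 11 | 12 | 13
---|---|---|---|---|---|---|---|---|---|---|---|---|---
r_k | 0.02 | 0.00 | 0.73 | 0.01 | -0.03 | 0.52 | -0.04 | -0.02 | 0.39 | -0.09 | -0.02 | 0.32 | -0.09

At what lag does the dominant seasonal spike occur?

3

The largest autocorrelation is r_3 = 0.73, with weaker echoes at lags 6 (0.52), 9 (0.39) and 12 (0.32); the remaining lags stay at or below 0.02.
The dominant spike at lag 3 indicates a seasonal period of 3.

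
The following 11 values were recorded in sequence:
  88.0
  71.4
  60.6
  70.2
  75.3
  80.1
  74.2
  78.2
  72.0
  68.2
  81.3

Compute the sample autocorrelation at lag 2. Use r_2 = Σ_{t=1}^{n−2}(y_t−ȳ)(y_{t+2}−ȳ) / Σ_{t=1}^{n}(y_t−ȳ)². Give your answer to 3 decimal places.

-0.422

Mean ȳ = (88.0 + 71.4 + 60.6 + 70.2 + 75.3 + 80.1 + 74.2 + 78.2 + 72.0 + 68.2 + 81.3)/11 = 74.5000
Numerator Σ_{t=1}^{9}(y_t−ȳ)(y_{t+2}−ȳ) = -228.6000
Denominator Σ(y_t−ȳ)² = 541.5200
r_2 = -228.6000 / 541.5200 = -0.422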